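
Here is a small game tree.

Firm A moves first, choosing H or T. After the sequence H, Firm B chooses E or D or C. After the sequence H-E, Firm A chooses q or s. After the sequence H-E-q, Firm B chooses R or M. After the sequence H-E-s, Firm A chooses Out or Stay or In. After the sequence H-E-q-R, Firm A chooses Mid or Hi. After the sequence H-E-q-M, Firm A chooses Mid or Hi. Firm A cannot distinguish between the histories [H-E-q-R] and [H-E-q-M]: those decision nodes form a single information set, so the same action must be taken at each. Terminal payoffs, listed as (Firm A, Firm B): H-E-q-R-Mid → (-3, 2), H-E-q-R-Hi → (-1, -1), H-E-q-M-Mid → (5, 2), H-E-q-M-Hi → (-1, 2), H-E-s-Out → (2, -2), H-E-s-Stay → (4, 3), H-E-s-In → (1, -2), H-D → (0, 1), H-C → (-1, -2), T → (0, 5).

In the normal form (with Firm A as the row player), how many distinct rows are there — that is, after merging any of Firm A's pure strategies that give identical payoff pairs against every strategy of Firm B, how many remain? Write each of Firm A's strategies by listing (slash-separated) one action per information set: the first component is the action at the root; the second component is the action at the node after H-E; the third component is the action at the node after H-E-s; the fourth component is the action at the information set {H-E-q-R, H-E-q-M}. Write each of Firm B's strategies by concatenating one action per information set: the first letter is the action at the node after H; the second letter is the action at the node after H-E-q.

6

Firm A has 24 pure strategies: H/q/Out/Mid, H/q/Out/Hi, H/q/Stay/Mid, H/q/Stay/Hi, H/q/In/Mid, H/q/In/Hi, H/s/Out/Mid, H/s/Out/Hi, H/s/Stay/Mid, H/s/Stay/Hi, H/s/In/Mid, H/s/In/Hi, T/q/Out/Mid, T/q/Out/Hi, T/q/Stay/Mid, T/q/Stay/Hi, T/q/In/Mid, T/q/In/Hi, T/s/Out/Mid, T/s/Out/Hi, T/s/Stay/Mid, T/s/Stay/Hi, T/s/In/Mid, T/s/In/Hi. Columns: ER, EM, DR, DM, CR, CM.
{H/q/Out/Mid, H/q/Stay/Mid, H/q/In/Mid} → row (-3,2) (5,2) (0,1) (0,1) (-1,-2) (-1,-2)
{H/q/Out/Hi, H/q/Stay/Hi, H/q/In/Hi} → row (-1,-1) (-1,2) (0,1) (0,1) (-1,-2) (-1,-2)
{H/s/Out/Mid, H/s/Out/Hi} → row (2,-2) (2,-2) (0,1) (0,1) (-1,-2) (-1,-2)
{H/s/Stay/Mid, H/s/Stay/Hi} → row (4,3) (4,3) (0,1) (0,1) (-1,-2) (-1,-2)
{H/s/In/Mid, H/s/In/Hi} → row (1,-2) (1,-2) (0,1) (0,1) (-1,-2) (-1,-2)
{T/q/Out/Mid, T/q/Out/Hi, T/q/Stay/Mid, T/q/Stay/Hi, T/q/In/Mid, T/q/In/Hi, T/s/Out/Mid, T/s/Out/Hi, T/s/Stay/Mid, T/s/Stay/Hi, T/s/In/Mid, T/s/In/Hi} → row (0,5) (0,5) (0,5) (0,5) (0,5) (0,5)
That's 6 distinct rows out of 24 strategies.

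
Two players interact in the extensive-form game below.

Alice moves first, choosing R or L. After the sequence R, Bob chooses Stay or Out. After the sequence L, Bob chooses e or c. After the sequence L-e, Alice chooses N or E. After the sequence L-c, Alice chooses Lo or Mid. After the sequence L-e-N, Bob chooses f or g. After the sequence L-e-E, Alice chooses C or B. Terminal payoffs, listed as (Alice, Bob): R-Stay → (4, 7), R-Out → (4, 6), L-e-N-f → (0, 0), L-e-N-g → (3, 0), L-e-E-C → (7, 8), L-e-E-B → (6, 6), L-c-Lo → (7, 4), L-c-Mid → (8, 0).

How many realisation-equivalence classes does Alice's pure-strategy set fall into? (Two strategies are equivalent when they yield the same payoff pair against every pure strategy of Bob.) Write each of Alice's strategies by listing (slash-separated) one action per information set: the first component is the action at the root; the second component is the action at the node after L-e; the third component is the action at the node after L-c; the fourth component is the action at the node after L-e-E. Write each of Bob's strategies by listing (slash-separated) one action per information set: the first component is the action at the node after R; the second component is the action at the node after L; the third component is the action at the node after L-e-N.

Alice has 16 pure strategies: R/N/Lo/C, R/N/Lo/B, R/N/Mid/C, R/N/Mid/B, R/E/Lo/C, R/E/Lo/B, R/E/Mid/C, R/E/Mid/B, L/N/Lo/C, L/N/Lo/B, L/N/Mid/C, L/N/Mid/B, L/E/Lo/C, L/E/Lo/B, L/E/Mid/C, L/E/Mid/B. Columns: Stay/e/f, Stay/e/g, Stay/c/f, Stay/c/g, Out/e/f, Out/e/g, Out/c/f, Out/c/g.
{R/N/Lo/C, R/N/Lo/B, R/N/Mid/C, R/N/Mid/B, R/E/Lo/C, R/E/Lo/B, R/E/Mid/C, R/E/Mid/B} → row (4,7) (4,7) (4,7) (4,7) (4,6) (4,6) (4,6) (4,6)
{L/N/Lo/C, L/N/Lo/B} → row (0,0) (3,0) (7,4) (7,4) (0,0) (3,0) (7,4) (7,4)
{L/N/Mid/C, L/N/Mid/B} → row (0,0) (3,0) (8,0) (8,0) (0,0) (3,0) (8,0) (8,0)
{L/E/Lo/C} → row (7,8) (7,8) (7,4) (7,4) (7,8) (7,8) (7,4) (7,4)
{L/E/Lo/B} → row (6,6) (6,6) (7,4) (7,4) (6,6) (6,6) (7,4) (7,4)
{L/E/Mid/C} → row (7,8) (7,8) (8,0) (8,0) (7,8) (7,8) (8,0) (8,0)
{L/E/Mid/B} → row (6,6) (6,6) (8,0) (8,0) (6,6) (6,6) (8,0) (8,0)
That's 7 distinct rows out of 16 strategies.

7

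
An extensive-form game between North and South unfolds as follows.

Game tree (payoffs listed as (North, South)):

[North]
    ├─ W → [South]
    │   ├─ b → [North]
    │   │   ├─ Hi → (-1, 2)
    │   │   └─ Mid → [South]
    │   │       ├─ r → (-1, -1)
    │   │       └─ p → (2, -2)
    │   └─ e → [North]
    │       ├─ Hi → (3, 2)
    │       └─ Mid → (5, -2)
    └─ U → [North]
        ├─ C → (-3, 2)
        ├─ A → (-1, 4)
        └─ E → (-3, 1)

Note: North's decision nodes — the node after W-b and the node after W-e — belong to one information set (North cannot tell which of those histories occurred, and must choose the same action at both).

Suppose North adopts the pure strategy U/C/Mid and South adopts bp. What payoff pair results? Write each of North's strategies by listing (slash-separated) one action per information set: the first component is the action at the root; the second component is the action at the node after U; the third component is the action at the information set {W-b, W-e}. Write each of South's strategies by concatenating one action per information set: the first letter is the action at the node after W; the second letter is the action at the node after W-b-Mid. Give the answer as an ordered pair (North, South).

(-3, 2)

Trace the play path from the root:
  North plays U
  North plays C at [U]
→ terminal payoff (-3, 2).
(North's choice at the information set {W-b, W-e} is never reached on this path, so it doesn't affect the outcome.)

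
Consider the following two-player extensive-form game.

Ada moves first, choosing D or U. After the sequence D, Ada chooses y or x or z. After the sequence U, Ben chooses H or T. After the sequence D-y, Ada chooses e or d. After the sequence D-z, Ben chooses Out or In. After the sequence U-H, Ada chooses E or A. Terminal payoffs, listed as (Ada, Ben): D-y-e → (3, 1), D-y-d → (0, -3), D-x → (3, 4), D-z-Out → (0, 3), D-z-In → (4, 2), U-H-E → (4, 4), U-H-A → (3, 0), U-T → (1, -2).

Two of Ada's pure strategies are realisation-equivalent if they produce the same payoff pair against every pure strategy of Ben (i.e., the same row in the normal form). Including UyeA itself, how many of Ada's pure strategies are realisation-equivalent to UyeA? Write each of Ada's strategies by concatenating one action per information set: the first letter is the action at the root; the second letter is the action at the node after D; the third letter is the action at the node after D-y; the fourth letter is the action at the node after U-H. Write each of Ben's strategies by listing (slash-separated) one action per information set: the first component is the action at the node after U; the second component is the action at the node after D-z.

Row for UyeA (columns H/Out, H/In, T/Out, T/In): (3,0) (3,0) (1,-2) (1,-2).
Under UyeA, Ada's choice at the node after D and at the node after D-y can never be reached regardless of what Ben does, so varying those choices leaves every outcome unchanged.
Holding the reachable choices fixed and varying the unreachable ones freely already gives 3 × 2 = 6 equivalent strategies.
No other strategy reproduces this row, so those 6 are the full class: UyeA, UydA, UxeA, UxdA, UzeA, UzdA.

6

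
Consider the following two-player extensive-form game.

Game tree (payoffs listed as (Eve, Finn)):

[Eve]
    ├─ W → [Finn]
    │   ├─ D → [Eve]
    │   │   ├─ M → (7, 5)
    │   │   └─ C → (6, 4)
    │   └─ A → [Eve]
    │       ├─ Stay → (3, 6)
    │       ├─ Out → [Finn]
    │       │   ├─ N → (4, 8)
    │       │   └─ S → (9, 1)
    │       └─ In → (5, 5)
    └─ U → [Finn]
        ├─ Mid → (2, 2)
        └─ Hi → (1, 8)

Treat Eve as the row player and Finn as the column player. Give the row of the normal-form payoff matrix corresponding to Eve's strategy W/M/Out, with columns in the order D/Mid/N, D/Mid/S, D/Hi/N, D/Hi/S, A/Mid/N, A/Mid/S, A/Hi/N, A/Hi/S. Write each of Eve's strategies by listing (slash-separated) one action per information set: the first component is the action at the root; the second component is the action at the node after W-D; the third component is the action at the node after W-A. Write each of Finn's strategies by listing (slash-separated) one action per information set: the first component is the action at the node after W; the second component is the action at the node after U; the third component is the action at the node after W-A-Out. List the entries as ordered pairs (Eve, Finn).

vs D/Mid/N: Eve plays W → Finn plays D at [W] → Eve plays M at [W-D] → (7, 5)
vs D/Mid/S: Eve plays W → Finn plays D at [W] → Eve plays M at [W-D] → (7, 5)
vs D/Hi/N: Eve plays W → Finn plays D at [W] → Eve plays M at [W-D] → (7, 5)
vs D/Hi/S: Eve plays W → Finn plays D at [W] → Eve plays M at [W-D] → (7, 5)
vs A/Mid/N: Eve plays W → Finn plays A at [W] → Eve plays Out at [W-A] → Finn plays N at [W-A-Out] → (4, 8)
vs A/Mid/S: Eve plays W → Finn plays A at [W] → Eve plays Out at [W-A] → Finn plays S at [W-A-Out] → (9, 1)
vs A/Hi/N: Eve plays W → Finn plays A at [W] → Eve plays Out at [W-A] → Finn plays N at [W-A-Out] → (4, 8)
vs A/Hi/S: Eve plays W → Finn plays A at [W] → Eve plays Out at [W-A] → Finn plays S at [W-A-Out] → (9, 1)

(7,5) (7,5) (7,5) (7,5) (4,8) (9,1) (4,8) (9,1)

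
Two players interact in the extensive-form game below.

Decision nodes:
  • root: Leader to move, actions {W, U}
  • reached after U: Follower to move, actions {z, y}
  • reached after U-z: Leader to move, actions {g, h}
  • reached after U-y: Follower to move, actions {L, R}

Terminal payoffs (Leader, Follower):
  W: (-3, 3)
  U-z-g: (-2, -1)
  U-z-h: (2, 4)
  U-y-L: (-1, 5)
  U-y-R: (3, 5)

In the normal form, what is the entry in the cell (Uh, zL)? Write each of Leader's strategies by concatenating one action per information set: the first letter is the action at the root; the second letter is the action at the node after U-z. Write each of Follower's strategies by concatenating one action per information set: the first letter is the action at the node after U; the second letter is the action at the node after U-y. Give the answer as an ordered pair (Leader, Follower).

(2, 4)

Trace the play path from the root:
  Leader plays U
  Follower plays z at [U]
  Leader plays h at [U-z]
→ terminal payoff (2, 4).
(Follower's choice at the node after U-y is never reached on this path, so it doesn't affect the outcome.)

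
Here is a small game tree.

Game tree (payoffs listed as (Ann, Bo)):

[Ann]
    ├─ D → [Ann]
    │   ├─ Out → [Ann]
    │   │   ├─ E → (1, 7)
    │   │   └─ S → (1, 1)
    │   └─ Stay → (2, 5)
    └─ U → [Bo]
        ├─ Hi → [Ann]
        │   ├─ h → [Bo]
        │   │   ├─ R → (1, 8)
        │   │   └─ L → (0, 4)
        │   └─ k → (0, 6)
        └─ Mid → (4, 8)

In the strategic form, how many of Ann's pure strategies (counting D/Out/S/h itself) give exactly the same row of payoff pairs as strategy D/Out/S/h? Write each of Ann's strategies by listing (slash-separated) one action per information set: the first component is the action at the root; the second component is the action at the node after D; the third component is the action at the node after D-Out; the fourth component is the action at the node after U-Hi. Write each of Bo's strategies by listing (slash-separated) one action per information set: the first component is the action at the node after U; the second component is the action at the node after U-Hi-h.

Row for D/Out/S/h (columns Hi/R, Hi/L, Mid/R, Mid/L): (1,1) (1,1) (1,1) (1,1).
Under D/Out/S/h, Ann's choice at the node after U-Hi can never be reached regardless of what Bo does, so varying those choices leaves every outcome unchanged.
Holding the reachable choices fixed and varying the unreachable one freely already gives 2 equivalent strategies.
No other strategy reproduces this row, so those 2 are the full class: D/Out/S/h, D/Out/S/k.

2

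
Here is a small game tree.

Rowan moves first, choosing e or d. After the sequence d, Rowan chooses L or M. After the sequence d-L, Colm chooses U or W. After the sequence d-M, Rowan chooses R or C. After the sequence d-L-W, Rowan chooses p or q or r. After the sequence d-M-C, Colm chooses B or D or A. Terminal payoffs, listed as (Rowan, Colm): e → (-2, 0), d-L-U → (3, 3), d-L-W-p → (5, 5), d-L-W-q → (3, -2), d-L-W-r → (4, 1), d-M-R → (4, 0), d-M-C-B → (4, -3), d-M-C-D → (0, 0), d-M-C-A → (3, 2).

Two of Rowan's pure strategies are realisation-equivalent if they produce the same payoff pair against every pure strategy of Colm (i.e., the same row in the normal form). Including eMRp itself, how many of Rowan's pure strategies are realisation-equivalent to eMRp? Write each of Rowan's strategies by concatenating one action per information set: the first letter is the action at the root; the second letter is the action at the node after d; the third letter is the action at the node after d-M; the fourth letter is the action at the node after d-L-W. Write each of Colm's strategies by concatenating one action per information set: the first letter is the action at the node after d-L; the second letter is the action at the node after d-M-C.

12

Row for eMRp (columns UB, UD, UA, WB, WD, WA): (-2,0) (-2,0) (-2,0) (-2,0) (-2,0) (-2,0).
Under eMRp, Rowan's choice at the node after d and at the node after d-M and at the node after d-L-W can never be reached regardless of what Colm does, so varying those choices leaves every outcome unchanged.
Holding the reachable choices fixed and varying the unreachable ones freely already gives 2 × 2 × 3 = 12 equivalent strategies.
No other strategy reproduces this row, so those 12 are the full class: eLRp, eLRq, eLRr, eLCp, eLCq, eLCr, eMRp, eMRq, eMRr, eMCp, eMCq, eMCr.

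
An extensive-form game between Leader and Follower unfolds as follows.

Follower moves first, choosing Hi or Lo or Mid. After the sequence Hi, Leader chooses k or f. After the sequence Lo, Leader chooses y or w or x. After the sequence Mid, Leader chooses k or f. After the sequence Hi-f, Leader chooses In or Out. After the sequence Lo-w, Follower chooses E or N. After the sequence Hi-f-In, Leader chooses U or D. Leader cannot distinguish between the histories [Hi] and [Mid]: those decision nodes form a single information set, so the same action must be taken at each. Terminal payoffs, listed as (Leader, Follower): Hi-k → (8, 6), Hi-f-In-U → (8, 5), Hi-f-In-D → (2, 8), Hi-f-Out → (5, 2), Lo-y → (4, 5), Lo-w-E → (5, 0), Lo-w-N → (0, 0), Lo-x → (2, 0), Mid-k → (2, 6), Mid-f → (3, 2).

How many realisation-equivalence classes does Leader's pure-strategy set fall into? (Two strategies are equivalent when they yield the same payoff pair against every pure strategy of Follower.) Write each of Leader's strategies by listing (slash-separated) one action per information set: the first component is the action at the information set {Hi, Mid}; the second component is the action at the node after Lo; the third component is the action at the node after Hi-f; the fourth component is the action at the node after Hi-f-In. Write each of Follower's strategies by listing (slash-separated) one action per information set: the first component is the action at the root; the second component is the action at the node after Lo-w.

12

Leader has 24 pure strategies: k/y/In/U, k/y/In/D, k/y/Out/U, k/y/Out/D, k/w/In/U, k/w/In/D, k/w/Out/U, k/w/Out/D, k/x/In/U, k/x/In/D, k/x/Out/U, k/x/Out/D, f/y/In/U, f/y/In/D, f/y/Out/U, f/y/Out/D, f/w/In/U, f/w/In/D, f/w/Out/U, f/w/Out/D, f/x/In/U, f/x/In/D, f/x/Out/U, f/x/Out/D. Columns: Hi/E, Hi/N, Lo/E, Lo/N, Mid/E, Mid/N.
{k/y/In/U, k/y/In/D, k/y/Out/U, k/y/Out/D} → row (8,6) (8,6) (4,5) (4,5) (2,6) (2,6)
{k/w/In/U, k/w/In/D, k/w/Out/U, k/w/Out/D} → row (8,6) (8,6) (5,0) (0,0) (2,6) (2,6)
{k/x/In/U, k/x/In/D, k/x/Out/U, k/x/Out/D} → row (8,6) (8,6) (2,0) (2,0) (2,6) (2,6)
{f/y/In/U} → row (8,5) (8,5) (4,5) (4,5) (3,2) (3,2)
{f/y/In/D} → row (2,8) (2,8) (4,5) (4,5) (3,2) (3,2)
{f/y/Out/U, f/y/Out/D} → row (5,2) (5,2) (4,5) (4,5) (3,2) (3,2)
{f/w/In/U} → row (8,5) (8,5) (5,0) (0,0) (3,2) (3,2)
{f/w/In/D} → row (2,8) (2,8) (5,0) (0,0) (3,2) (3,2)
{f/w/Out/U, f/w/Out/D} → row (5,2) (5,2) (5,0) (0,0) (3,2) (3,2)
{f/x/In/U} → row (8,5) (8,5) (2,0) (2,0) (3,2) (3,2)
{f/x/In/D} → row (2,8) (2,8) (2,0) (2,0) (3,2) (3,2)
{f/x/Out/U, f/x/Out/D} → row (5,2) (5,2) (2,0) (2,0) (3,2) (3,2)
That's 12 distinct rows out of 24 strategies.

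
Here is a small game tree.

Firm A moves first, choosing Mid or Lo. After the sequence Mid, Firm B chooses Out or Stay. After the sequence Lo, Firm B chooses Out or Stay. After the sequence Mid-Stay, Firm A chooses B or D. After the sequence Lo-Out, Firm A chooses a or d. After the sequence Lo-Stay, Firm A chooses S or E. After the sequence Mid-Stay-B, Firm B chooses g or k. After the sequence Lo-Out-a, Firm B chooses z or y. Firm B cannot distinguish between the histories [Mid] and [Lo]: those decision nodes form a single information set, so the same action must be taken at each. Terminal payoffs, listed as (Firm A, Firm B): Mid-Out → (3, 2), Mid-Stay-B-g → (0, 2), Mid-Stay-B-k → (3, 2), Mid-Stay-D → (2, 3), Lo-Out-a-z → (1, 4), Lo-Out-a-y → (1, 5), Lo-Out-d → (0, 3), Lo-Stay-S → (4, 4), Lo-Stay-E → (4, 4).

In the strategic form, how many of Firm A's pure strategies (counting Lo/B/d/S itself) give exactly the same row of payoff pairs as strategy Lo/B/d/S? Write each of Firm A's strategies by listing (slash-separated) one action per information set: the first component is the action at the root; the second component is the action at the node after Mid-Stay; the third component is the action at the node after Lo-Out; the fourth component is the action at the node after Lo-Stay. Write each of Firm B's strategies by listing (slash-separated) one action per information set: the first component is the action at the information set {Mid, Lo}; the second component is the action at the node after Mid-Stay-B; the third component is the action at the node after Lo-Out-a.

4

Row for Lo/B/d/S (columns Out/g/z, Out/g/y, Out/k/z, Out/k/y, Stay/g/z, Stay/g/y, Stay/k/z, Stay/k/y): (0,3) (0,3) (0,3) (0,3) (4,4) (4,4) (4,4) (4,4).
Under Lo/B/d/S, Firm A's choice at the node after Mid-Stay can never be reached regardless of what Firm B does, so varying those choices leaves every outcome unchanged.
Holding the reachable choices fixed and varying the unreachable one freely already gives 2 equivalent strategies.
Checking the remaining rows, Lo/B/d/E, Lo/D/d/E also happen to give the same payoffs in every column, bringing the total to 4: Lo/B/d/S, Lo/B/d/E, Lo/D/d/S, Lo/D/d/E.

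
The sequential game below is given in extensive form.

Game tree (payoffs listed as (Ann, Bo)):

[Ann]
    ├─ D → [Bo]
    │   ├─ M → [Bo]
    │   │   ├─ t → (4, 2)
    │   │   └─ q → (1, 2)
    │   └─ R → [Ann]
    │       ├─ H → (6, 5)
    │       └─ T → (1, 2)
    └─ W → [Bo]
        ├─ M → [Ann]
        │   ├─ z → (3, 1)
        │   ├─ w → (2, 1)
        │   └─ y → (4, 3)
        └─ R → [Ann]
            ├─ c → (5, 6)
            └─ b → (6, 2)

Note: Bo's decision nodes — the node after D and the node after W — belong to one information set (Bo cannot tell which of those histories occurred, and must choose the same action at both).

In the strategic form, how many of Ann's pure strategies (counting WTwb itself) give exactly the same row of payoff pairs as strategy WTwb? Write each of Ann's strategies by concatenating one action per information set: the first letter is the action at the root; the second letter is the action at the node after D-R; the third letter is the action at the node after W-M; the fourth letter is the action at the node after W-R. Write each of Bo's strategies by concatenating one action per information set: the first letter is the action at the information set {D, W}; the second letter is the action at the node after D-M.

2

Row for WTwb (columns Mt, Mq, Rt, Rq): (2,1) (2,1) (6,2) (6,2).
Under WTwb, Ann's choice at the node after D-R can never be reached regardless of what Bo does, so varying those choices leaves every outcome unchanged.
Holding the reachable choices fixed and varying the unreachable one freely already gives 2 equivalent strategies.
No other strategy reproduces this row, so those 2 are the full class: WHwb, WTwb.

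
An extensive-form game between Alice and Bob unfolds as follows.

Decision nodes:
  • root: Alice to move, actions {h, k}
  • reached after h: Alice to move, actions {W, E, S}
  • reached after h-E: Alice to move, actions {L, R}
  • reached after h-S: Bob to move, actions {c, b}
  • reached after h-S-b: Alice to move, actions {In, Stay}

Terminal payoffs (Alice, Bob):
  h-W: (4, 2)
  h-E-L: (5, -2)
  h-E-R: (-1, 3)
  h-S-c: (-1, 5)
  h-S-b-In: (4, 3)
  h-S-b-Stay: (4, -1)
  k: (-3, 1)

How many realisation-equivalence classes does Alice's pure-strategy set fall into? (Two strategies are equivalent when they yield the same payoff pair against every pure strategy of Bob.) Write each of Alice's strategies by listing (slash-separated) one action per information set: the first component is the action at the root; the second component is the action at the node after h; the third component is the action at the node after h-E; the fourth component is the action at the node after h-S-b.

Alice has 24 pure strategies: h/W/L/In, h/W/L/Stay, h/W/R/In, h/W/R/Stay, h/E/L/In, h/E/L/Stay, h/E/R/In, h/E/R/Stay, h/S/L/In, h/S/L/Stay, h/S/R/In, h/S/R/Stay, k/W/L/In, k/W/L/Stay, k/W/R/In, k/W/R/Stay, k/E/L/In, k/E/L/Stay, k/E/R/In, k/E/R/Stay, k/S/L/In, k/S/L/Stay, k/S/R/In, k/S/R/Stay. Columns: c, b.
{h/W/L/In, h/W/L/Stay, h/W/R/In, h/W/R/Stay} → row (4,2) (4,2)
{h/E/L/In, h/E/L/Stay} → row (5,-2) (5,-2)
{h/E/R/In, h/E/R/Stay} → row (-1,3) (-1,3)
{h/S/L/In, h/S/R/In} → row (-1,5) (4,3)
{h/S/L/Stay, h/S/R/Stay} → row (-1,5) (4,-1)
{k/W/L/In, k/W/L/Stay, k/W/R/In, k/W/R/Stay, k/E/L/In, k/E/L/Stay, k/E/R/In, k/E/R/Stay, k/S/L/In, k/S/L/Stay, k/S/R/In, k/S/R/Stay} → row (-3,1) (-3,1)
That's 6 distinct rows out of 24 strategies.

6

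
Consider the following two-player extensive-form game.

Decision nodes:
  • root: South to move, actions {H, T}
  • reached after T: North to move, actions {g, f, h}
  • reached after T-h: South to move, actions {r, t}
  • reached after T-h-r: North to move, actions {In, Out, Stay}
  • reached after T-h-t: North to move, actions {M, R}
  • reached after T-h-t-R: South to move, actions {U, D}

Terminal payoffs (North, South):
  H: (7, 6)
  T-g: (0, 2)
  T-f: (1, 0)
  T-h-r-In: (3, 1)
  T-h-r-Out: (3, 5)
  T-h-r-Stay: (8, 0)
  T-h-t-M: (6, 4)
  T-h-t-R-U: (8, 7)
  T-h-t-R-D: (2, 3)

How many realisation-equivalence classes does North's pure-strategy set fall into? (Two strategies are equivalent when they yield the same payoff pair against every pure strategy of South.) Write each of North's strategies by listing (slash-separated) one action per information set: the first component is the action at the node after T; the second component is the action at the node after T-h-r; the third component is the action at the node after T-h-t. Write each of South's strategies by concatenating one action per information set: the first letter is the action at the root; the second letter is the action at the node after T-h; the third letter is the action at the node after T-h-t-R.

North has 18 pure strategies: g/In/M, g/In/R, g/Out/M, g/Out/R, g/Stay/M, g/Stay/R, f/In/M, f/In/R, f/Out/M, f/Out/R, f/Stay/M, f/Stay/R, h/In/M, h/In/R, h/Out/M, h/Out/R, h/Stay/M, h/Stay/R. Columns: HrU, HrD, HtU, HtD, TrU, TrD, TtU, TtD.
{g/In/M, g/In/R, g/Out/M, g/Out/R, g/Stay/M, g/Stay/R} → row (7,6) (7,6) (7,6) (7,6) (0,2) (0,2) (0,2) (0,2)
{f/In/M, f/In/R, f/Out/M, f/Out/R, f/Stay/M, f/Stay/R} → row (7,6) (7,6) (7,6) (7,6) (1,0) (1,0) (1,0) (1,0)
{h/In/M} → row (7,6) (7,6) (7,6) (7,6) (3,1) (3,1) (6,4) (6,4)
{h/In/R} → row (7,6) (7,6) (7,6) (7,6) (3,1) (3,1) (8,7) (2,3)
{h/Out/M} → row (7,6) (7,6) (7,6) (7,6) (3,5) (3,5) (6,4) (6,4)
{h/Out/R} → row (7,6) (7,6) (7,6) (7,6) (3,5) (3,5) (8,7) (2,3)
{h/Stay/M} → row (7,6) (7,6) (7,6) (7,6) (8,0) (8,0) (6,4) (6,4)
{h/Stay/R} → row (7,6) (7,6) (7,6) (7,6) (8,0) (8,0) (8,7) (2,3)
That's 8 distinct rows out of 18 strategies.

8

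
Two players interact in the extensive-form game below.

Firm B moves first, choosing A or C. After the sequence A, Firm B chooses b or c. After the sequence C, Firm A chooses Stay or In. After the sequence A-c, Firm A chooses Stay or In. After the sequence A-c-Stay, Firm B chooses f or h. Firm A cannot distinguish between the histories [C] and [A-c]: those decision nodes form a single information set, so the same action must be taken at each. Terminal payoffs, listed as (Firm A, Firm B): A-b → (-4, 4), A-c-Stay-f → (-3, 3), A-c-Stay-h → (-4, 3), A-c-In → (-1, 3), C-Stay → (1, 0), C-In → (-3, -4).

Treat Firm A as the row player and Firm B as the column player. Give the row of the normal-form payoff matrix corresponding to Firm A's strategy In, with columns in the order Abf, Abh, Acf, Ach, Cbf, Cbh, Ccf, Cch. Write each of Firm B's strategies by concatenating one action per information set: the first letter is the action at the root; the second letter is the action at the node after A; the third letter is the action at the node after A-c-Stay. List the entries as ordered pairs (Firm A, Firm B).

(-4,4) (-4,4) (-1,3) (-1,3) (-3,-4) (-3,-4) (-3,-4) (-3,-4)

vs Abf: Firm B plays A → Firm B plays b at [A] → (-4, 4)
vs Abh: Firm B plays A → Firm B plays b at [A] → (-4, 4)
vs Acf: Firm B plays A → Firm B plays c at [A] → Firm A plays In at [A-c] → (-1, 3)
vs Ach: Firm B plays A → Firm B plays c at [A] → Firm A plays In at [A-c] → (-1, 3)
vs Cbf: Firm B plays C → Firm A plays In at [C] → (-3, -4)
vs Cbh: Firm B plays C → Firm A plays In at [C] → (-3, -4)
vs Ccf: Firm B plays C → Firm A plays In at [C] → (-3, -4)
vs Cch: Firm B plays C → Firm A plays In at [C] → (-3, -4)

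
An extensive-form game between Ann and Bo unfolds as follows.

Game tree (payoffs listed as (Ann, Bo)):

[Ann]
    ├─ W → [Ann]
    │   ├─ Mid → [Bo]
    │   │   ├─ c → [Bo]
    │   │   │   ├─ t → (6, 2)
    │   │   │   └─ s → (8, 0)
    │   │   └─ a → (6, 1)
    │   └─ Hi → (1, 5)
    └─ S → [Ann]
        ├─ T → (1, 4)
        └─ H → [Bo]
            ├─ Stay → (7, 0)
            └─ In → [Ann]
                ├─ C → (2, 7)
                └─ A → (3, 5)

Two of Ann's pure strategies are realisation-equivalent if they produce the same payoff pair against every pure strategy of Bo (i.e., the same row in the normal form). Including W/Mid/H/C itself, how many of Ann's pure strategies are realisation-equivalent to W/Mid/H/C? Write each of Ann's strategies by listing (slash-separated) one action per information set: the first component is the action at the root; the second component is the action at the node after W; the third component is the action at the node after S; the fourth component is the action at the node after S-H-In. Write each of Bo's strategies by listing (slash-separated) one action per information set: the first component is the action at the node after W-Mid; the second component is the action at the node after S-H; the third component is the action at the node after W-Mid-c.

4

Row for W/Mid/H/C (columns c/Stay/t, c/Stay/s, c/In/t, c/In/s, a/Stay/t, a/Stay/s, a/In/t, a/In/s): (6,2) (8,0) (6,2) (8,0) (6,1) (6,1) (6,1) (6,1).
Under W/Mid/H/C, Ann's choice at the node after S and at the node after S-H-In can never be reached regardless of what Bo does, so varying those choices leaves every outcome unchanged.
Holding the reachable choices fixed and varying the unreachable ones freely already gives 2 × 2 = 4 equivalent strategies.
No other strategy reproduces this row, so those 4 are the full class: W/Mid/T/C, W/Mid/T/A, W/Mid/H/C, W/Mid/H/A.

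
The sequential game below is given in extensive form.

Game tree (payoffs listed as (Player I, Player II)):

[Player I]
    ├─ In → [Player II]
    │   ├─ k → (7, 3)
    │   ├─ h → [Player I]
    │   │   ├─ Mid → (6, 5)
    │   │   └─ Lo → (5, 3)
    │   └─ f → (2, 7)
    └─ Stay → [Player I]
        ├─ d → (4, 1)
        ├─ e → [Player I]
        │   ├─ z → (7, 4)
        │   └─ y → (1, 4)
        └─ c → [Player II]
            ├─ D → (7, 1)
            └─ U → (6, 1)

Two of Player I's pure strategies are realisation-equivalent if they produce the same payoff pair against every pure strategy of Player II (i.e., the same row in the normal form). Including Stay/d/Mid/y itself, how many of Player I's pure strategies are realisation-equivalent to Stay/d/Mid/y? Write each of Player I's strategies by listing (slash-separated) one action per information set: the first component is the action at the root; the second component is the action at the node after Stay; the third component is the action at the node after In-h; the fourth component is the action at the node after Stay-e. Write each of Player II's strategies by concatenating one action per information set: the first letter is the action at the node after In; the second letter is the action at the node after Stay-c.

4

Row for Stay/d/Mid/y (columns kD, kU, hD, hU, fD, fU): (4,1) (4,1) (4,1) (4,1) (4,1) (4,1).
Under Stay/d/Mid/y, Player I's choice at the node after In-h and at the node after Stay-e can never be reached regardless of what Player II does, so varying those choices leaves every outcome unchanged.
Holding the reachable choices fixed and varying the unreachable ones freely already gives 2 × 2 = 4 equivalent strategies.
No other strategy reproduces this row, so those 4 are the full class: Stay/d/Mid/z, Stay/d/Mid/y, Stay/d/Lo/z, Stay/d/Lo/y.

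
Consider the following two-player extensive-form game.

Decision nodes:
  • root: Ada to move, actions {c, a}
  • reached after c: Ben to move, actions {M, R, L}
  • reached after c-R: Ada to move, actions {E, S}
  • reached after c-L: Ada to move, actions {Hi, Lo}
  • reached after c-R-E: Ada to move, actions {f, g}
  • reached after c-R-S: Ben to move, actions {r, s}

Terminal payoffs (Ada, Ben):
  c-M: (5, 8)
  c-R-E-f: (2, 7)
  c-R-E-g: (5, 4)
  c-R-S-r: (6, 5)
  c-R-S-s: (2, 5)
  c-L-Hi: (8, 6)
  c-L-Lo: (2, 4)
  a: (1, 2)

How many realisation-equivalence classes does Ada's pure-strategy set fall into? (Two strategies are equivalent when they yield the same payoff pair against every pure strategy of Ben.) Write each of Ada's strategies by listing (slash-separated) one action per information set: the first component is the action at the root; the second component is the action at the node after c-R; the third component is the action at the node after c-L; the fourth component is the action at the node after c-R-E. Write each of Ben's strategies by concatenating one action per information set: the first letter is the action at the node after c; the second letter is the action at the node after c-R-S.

7

Ada has 16 pure strategies: c/E/Hi/f, c/E/Hi/g, c/E/Lo/f, c/E/Lo/g, c/S/Hi/f, c/S/Hi/g, c/S/Lo/f, c/S/Lo/g, a/E/Hi/f, a/E/Hi/g, a/E/Lo/f, a/E/Lo/g, a/S/Hi/f, a/S/Hi/g, a/S/Lo/f, a/S/Lo/g. Columns: Mr, Ms, Rr, Rs, Lr, Ls.
{c/E/Hi/f} → row (5,8) (5,8) (2,7) (2,7) (8,6) (8,6)
{c/E/Hi/g} → row (5,8) (5,8) (5,4) (5,4) (8,6) (8,6)
{c/E/Lo/f} → row (5,8) (5,8) (2,7) (2,7) (2,4) (2,4)
{c/E/Lo/g} → row (5,8) (5,8) (5,4) (5,4) (2,4) (2,4)
{c/S/Hi/f, c/S/Hi/g} → row (5,8) (5,8) (6,5) (2,5) (8,6) (8,6)
{c/S/Lo/f, c/S/Lo/g} → row (5,8) (5,8) (6,5) (2,5) (2,4) (2,4)
{a/E/Hi/f, a/E/Hi/g, a/E/Lo/f, a/E/Lo/g, a/S/Hi/f, a/S/Hi/g, a/S/Lo/f, a/S/Lo/g} → row (1,2) (1,2) (1,2) (1,2) (1,2) (1,2)
That's 7 distinct rows out of 16 strategies.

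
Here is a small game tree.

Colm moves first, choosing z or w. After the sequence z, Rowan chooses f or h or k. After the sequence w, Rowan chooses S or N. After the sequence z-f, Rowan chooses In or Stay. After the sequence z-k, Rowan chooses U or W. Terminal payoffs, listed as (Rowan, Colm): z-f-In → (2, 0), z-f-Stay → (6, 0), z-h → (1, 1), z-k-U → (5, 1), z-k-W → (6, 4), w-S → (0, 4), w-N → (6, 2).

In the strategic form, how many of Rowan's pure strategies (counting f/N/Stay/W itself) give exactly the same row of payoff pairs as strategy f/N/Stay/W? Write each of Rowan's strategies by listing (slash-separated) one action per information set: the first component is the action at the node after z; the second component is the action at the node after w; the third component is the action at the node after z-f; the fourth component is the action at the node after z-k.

Row for f/N/Stay/W (columns z, w): (6,0) (6,2).
Under f/N/Stay/W, Rowan's choice at the node after z-k can never be reached regardless of what Colm does, so varying those choices leaves every outcome unchanged.
Holding the reachable choices fixed and varying the unreachable one freely already gives 2 equivalent strategies.
No other strategy reproduces this row, so those 2 are the full class: f/N/Stay/U, f/N/Stay/W.

2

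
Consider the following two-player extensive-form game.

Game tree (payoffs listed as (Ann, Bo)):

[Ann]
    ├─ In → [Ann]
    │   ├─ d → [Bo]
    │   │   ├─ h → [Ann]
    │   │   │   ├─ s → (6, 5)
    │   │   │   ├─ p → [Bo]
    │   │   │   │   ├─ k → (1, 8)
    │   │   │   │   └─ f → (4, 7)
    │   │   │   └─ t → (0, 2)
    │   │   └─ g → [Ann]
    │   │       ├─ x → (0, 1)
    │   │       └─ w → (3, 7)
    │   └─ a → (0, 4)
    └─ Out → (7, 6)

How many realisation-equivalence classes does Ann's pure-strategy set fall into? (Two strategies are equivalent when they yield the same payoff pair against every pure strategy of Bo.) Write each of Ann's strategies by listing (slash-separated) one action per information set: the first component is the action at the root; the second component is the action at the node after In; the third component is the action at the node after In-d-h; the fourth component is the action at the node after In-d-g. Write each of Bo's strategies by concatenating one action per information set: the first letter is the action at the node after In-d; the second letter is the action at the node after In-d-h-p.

8

Ann has 24 pure strategies: In/d/s/x, In/d/s/w, In/d/p/x, In/d/p/w, In/d/t/x, In/d/t/w, In/a/s/x, In/a/s/w, In/a/p/x, In/a/p/w, In/a/t/x, In/a/t/w, Out/d/s/x, Out/d/s/w, Out/d/p/x, Out/d/p/w, Out/d/t/x, Out/d/t/w, Out/a/s/x, Out/a/s/w, Out/a/p/x, Out/a/p/w, Out/a/t/x, Out/a/t/w. Columns: hk, hf, gk, gf.
{In/d/s/x} → row (6,5) (6,5) (0,1) (0,1)
{In/d/s/w} → row (6,5) (6,5) (3,7) (3,7)
{In/d/p/x} → row (1,8) (4,7) (0,1) (0,1)
{In/d/p/w} → row (1,8) (4,7) (3,7) (3,7)
{In/d/t/x} → row (0,2) (0,2) (0,1) (0,1)
{In/d/t/w} → row (0,2) (0,2) (3,7) (3,7)
{In/a/s/x, In/a/s/w, In/a/p/x, In/a/p/w, In/a/t/x, In/a/t/w} → row (0,4) (0,4) (0,4) (0,4)
{Out/d/s/x, Out/d/s/w, Out/d/p/x, Out/d/p/w, Out/d/t/x, Out/d/t/w, Out/a/s/x, Out/a/s/w, Out/a/p/x, Out/a/p/w, Out/a/t/x, Out/a/t/w} → row (7,6) (7,6) (7,6) (7,6)
That's 8 distinct rows out of 24 strategies.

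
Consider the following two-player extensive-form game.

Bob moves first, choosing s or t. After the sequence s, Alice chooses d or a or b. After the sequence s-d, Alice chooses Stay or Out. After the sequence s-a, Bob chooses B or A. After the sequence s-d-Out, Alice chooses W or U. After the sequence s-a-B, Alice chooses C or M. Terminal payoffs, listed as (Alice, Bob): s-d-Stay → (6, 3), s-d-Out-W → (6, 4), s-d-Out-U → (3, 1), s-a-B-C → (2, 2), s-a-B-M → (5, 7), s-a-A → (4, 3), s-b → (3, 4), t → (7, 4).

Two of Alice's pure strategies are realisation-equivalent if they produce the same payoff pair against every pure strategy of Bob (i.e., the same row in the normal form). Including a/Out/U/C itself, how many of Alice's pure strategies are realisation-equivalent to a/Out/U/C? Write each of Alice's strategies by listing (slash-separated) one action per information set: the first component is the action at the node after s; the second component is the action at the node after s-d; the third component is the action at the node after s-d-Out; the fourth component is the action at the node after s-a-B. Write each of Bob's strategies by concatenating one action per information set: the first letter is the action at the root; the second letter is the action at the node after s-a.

Row for a/Out/U/C (columns sB, sA, tB, tA): (2,2) (4,3) (7,4) (7,4).
Under a/Out/U/C, Alice's choice at the node after s-d and at the node after s-d-Out can never be reached regardless of what Bob does, so varying those choices leaves every outcome unchanged.
Holding the reachable choices fixed and varying the unreachable ones freely already gives 2 × 2 = 4 equivalent strategies.
No other strategy reproduces this row, so those 4 are the full class: a/Stay/W/C, a/Stay/U/C, a/Out/W/C, a/Out/U/C.

4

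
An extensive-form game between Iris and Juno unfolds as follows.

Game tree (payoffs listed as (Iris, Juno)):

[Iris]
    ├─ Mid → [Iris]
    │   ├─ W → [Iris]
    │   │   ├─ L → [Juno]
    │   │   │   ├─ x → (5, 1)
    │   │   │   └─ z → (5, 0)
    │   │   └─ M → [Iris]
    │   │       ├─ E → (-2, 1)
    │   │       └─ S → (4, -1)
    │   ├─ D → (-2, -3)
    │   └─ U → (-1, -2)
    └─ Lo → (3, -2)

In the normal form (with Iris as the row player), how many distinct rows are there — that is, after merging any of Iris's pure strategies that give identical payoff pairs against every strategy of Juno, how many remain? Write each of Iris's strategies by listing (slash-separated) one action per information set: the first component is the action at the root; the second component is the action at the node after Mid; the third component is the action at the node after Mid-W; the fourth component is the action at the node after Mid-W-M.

Iris has 24 pure strategies: Mid/W/L/E, Mid/W/L/S, Mid/W/M/E, Mid/W/M/S, Mid/D/L/E, Mid/D/L/S, Mid/D/M/E, Mid/D/M/S, Mid/U/L/E, Mid/U/L/S, Mid/U/M/E, Mid/U/M/S, Lo/W/L/E, Lo/W/L/S, Lo/W/M/E, Lo/W/M/S, Lo/D/L/E, Lo/D/L/S, Lo/D/M/E, Lo/D/M/S, Lo/U/L/E, Lo/U/L/S, Lo/U/M/E, Lo/U/M/S. Columns: x, z.
{Mid/W/L/E, Mid/W/L/S} → row (5,1) (5,0)
{Mid/W/M/E} → row (-2,1) (-2,1)
{Mid/W/M/S} → row (4,-1) (4,-1)
{Mid/D/L/E, Mid/D/L/S, Mid/D/M/E, Mid/D/M/S} → row (-2,-3) (-2,-3)
{Mid/U/L/E, Mid/U/L/S, Mid/U/M/E, Mid/U/M/S} → row (-1,-2) (-1,-2)
{Lo/W/L/E, Lo/W/L/S, Lo/W/M/E, Lo/W/M/S, Lo/D/L/E, Lo/D/L/S, Lo/D/M/E, Lo/D/M/S, Lo/U/L/E, Lo/U/L/S, Lo/U/M/E, Lo/U/M/S} → row (3,-2) (3,-2)
That's 6 distinct rows out of 24 strategies.

6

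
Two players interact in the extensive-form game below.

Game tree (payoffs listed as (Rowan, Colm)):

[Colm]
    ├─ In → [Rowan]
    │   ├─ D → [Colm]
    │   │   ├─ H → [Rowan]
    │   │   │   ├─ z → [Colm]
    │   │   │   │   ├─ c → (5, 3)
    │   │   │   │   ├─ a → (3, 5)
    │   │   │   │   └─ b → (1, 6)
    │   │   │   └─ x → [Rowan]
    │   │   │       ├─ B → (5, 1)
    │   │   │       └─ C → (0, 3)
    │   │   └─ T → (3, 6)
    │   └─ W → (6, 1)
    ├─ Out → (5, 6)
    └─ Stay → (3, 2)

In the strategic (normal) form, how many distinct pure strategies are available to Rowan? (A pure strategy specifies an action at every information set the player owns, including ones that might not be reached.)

Rowan owns the node after In with actions {D, W} — two choices.
Rowan owns the node after In-D-H with actions {z, x} — two choices.
Rowan owns the node after In-D-H-x with actions {B, C} — two choices.
A pure strategy fixes one action at each information set independently, so the count is the product 2 × 2 × 2 = 8.
(For reference, Colm has 18 pure strategies, giving a 8×18 normal-form matrix.)

8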